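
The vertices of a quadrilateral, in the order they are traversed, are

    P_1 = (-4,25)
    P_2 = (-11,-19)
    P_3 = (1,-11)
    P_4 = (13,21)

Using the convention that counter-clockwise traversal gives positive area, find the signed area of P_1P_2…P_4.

Σ = (351) + (140) + (164) + (409) = 1064
Signed area = Σ/2 = 532 (positive ⇒ counter-clockwise traversal).

532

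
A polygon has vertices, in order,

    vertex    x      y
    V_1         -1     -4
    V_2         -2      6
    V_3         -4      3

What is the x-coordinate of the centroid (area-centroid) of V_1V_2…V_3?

-7/3

Apply the shoelace formula. First the cross-terms c_i = x_i·y_{i+1} − x_{i+1}·y_i:
  -14, 18, 19  ⇒  2A = 23, A = 11.5.
Then Σ (x_i + x_{i+1})·c_i = -161, so x̄ = -161 / (6·11.5) = -7/3.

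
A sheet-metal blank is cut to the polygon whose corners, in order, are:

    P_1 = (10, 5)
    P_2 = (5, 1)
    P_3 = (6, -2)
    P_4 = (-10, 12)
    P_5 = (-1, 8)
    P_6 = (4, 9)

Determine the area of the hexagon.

79

Cross-terms: -15, -16, 52, -68, -41, -70  ⇒  Σ = -158
Area = |Σ|/2 = 79.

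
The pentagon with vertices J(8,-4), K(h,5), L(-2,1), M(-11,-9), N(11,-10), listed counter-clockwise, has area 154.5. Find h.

-3

Write out the shoelace sum; only the two edges meeting at K involve h:
2·Area = [(8·5 − h·(-4)) + (h·1 − (-2)·5)] + 274
       = 5·h + 324 = 309
⇒ h = -3.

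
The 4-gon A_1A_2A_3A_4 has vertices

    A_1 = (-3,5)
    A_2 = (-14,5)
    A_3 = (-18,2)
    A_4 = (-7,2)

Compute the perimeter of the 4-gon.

32

|A_1A_2| = √((-11)² + (0)²) = √121 = 11
|A_2A_3| = √((-4)² + (-3)²) = √25 = 5
|A_3A_4| = √((11)² + (0)²) = √121 = 11
|A_4A_1| = √((4)² + (3)²) = √25 = 5
Perimeter = 11 + 5 + 11 + 5 = 32.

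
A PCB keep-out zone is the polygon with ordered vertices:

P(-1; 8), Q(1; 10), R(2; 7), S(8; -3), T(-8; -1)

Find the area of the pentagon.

P→Q: (-1)(10) − (1)(8) = -18
Q→R: (1)(7) − (2)(10) = -13
R→S: (2)(-3) − (8)(7) = -62
S→T: (8)(-1) − (-8)(-3) = -32
T→P: (-8)(8) − (-1)(-1) = -65
Σ = -190
Area = |Σ|/2 = 95.

95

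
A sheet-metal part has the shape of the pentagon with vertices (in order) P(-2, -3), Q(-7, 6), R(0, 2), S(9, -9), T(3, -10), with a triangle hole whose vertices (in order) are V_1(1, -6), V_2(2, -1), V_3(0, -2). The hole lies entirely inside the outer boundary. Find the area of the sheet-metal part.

Outer boundary:
Σ = (-33) + (-14) + (-18) + (-63) + (-29) = -157
Area = |Σ|/2 = 78.5.
Hole:
Apply the shoelace formula: 2A = Σ (x_i·y_{i+1} − x_{i+1}·y_i), indices taken mod 3.
Σ = (11) + (-4) + (2) = 9
Area = |Σ|/2 = 4.5.
Net area = 78.5 − 4.5 = 74.

74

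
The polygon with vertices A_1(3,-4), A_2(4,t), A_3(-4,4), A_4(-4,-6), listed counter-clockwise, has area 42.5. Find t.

The doubled signed area Σ (x_i y_{i+1} − x_{i+1} y_i) is linear in t.
With t=0 it equals 106; the coefficient of t is 7 (from the two edges through A_2).
So 7·t + 106 = 2·42.5 = 85 ⇒ t = -3.

-3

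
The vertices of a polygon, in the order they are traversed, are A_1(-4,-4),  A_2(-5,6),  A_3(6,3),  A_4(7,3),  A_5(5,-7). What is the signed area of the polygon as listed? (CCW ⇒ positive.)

A_1→A_2: (-4)(6) − (-5)(-4) = -44
A_2→A_3: (-5)(3) − (6)(6) = -51
A_3→A_4: (6)(3) − (7)(3) = -3
A_4→A_5: (7)(-7) − (5)(3) = -64
A_5→A_1: (5)(-4) − (-4)(-7) = -48
Σ = -210
Signed area = Σ/2 = -105 (negative ⇒ clockwise traversal).

-105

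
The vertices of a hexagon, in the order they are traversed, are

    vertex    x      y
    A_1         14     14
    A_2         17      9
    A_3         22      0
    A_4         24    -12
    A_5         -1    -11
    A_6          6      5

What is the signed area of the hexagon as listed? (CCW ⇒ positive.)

-387.5

Apply the surveyor's formula: 2A = Σ (x_i·y_{i+1} − x_{i+1}·y_i), indices taken mod 6.
Cross-terms: -112, -198, -264, -276, 61, 14  ⇒  Σ = -775
Signed area = Σ/2 = -387.5 (negative ⇒ clockwise traversal).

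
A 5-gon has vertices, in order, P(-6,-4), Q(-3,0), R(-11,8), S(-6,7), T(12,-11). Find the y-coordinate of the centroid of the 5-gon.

Apply the shoelace formula. First the cross-terms c_i = x_i·y_{i+1} − x_{i+1}·y_i:
  -12, -24, -29, -18, -114  ⇒  2A = -197, A = -98.5.
Then Σ (y_i + y_{i+1})·c_i = 1203, so ȳ = 1203 / (6·(-98.5)) = -401/197.

-401/197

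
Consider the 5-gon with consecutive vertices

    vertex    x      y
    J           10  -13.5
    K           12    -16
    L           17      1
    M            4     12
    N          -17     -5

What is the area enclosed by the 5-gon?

Apply the shoelace (surveyor's) formula: 2A = Σ (x_i·y_{i+1} − x_{i+1}·y_i), indices taken mod 5.
Cross-terms: 2, 284, 200, 184, 279.5  ⇒  Σ = 949.5
Area = |Σ|/2 = 474.75.

474.75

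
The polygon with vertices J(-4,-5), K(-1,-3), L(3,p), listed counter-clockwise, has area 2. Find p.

1

The doubled signed area Σ (x_i y_{i+1} − x_{i+1} y_i) is linear in p.
With p=0 it equals 1; the coefficient of p is 3 (from the two edges through L).
So 3·p + 1 = 2·2 = 4 ⇒ p = 1.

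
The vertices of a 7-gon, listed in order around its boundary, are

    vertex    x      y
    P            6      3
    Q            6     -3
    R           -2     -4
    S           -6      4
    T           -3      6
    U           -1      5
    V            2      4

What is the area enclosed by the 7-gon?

Apply the surveyor's formula: 2A = Σ (x_i·y_{i+1} − x_{i+1}·y_i), indices taken mod 7.
Σ = (-36) + (-30) + (-32) + (-24) + (-9) + (-14) + (-18) = -163
Area = |Σ|/2 = 81.5.

81.5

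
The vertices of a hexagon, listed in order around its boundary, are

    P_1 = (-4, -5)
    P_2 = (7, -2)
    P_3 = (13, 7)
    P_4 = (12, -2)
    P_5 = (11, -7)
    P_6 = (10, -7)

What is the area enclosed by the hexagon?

Cross-terms: 43, 75, -110, -62, -7, -78  ⇒  Σ = -139
Area = |Σ|/2 = 69.5.

69.5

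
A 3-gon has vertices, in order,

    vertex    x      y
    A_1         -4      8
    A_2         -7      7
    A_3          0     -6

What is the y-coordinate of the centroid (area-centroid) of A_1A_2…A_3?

Apply the shoelace (surveyor's) formula. First the cross-terms c_i = x_i·y_{i+1} − x_{i+1}·y_i:
  28, 42, -24  ⇒  2A = 46, A = 23.
Then Σ (y_i + y_{i+1})·c_i = 414, so ȳ = 414 / (6·23) = 3.

3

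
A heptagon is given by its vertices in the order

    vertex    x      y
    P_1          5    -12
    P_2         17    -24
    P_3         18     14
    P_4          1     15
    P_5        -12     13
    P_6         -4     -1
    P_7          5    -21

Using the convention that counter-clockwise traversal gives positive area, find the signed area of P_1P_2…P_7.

700.5

P_1→P_2: (5)(-24) − (17)(-12) = 84
P_2→P_3: (17)(14) − (18)(-24) = 670
P_3→P_4: (18)(15) − (1)(14) = 256
P_4→P_5: (1)(13) − (-12)(15) = 193
P_5→P_6: (-12)(-1) − (-4)(13) = 64
P_6→P_7: (-4)(-21) − (5)(-1) = 89
P_7→P_1: (5)(-12) − (5)(-21) = 45
Σ = 1401
Signed area = Σ/2 = 700.5 (positive ⇒ counter-clockwise traversal).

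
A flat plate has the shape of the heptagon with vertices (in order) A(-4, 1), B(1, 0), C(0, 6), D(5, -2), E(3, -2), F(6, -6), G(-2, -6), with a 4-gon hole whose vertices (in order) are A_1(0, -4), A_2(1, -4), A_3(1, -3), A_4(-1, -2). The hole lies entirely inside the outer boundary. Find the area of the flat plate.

Outer boundary:
Σ = (-1) + (6) + (-30) + (-4) + (-6) + (-48) + (-26) = -109
Area = |Σ|/2 = 54.5.
Hole:
A_1→A_2: (0)(-4) − (1)(-4) = 4
A_2→A_3: (1)(-3) − (1)(-4) = 1
A_3→A_4: (1)(-2) − (-1)(-3) = -5
A_4→A_1: (-1)(-4) − (0)(-2) = 4
Σ = 4
Area = |Σ|/2 = 2.
Net area = 54.5 − 2 = 52.5.

52.5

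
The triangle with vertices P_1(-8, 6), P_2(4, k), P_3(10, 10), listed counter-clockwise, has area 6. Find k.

8

Write out the shoelace sum; only the two edges meeting at P_2 involve k:
2·Area = [((-8)·k − 4·6) + (4·10 − 10·k)] + 140
       = -18·k + 156 = 12
⇒ k = 8.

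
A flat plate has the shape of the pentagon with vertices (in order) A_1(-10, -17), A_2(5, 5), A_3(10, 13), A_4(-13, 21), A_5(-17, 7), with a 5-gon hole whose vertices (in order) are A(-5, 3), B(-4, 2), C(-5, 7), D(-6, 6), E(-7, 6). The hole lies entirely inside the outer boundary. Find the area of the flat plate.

521.5

Outer boundary:
A_1→A_2: (-10)(5) − (5)(-17) = 35
A_2→A_3: (5)(13) − (10)(5) = 15
A_3→A_4: (10)(21) − (-13)(13) = 379
A_4→A_5: (-13)(7) − (-17)(21) = 266
A_5→A_1: (-17)(-17) − (-10)(7) = 359
Σ = 1054
Area = |Σ|/2 = 527.
Hole:
Σ = (2) + (-18) + (12) + (6) + (9) = 11
Area = |Σ|/2 = 5.5.
Net area = 527 − 5.5 = 521.5.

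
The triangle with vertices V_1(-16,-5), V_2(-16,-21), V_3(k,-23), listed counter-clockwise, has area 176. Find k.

The doubled signed area Σ (x_i y_{i+1} − x_{i+1} y_i) is linear in k.
With k=0 it equals 256; the coefficient of k is 16 (from the two edges through V_3).
So 16·k + 256 = 2·176 = 352 ⇒ k = 6.

6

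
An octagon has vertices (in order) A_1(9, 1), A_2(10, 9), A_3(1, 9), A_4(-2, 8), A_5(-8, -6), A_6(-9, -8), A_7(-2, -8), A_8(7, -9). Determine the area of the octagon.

241

Apply the shoelace (surveyor's) formula: 2A = Σ (x_i·y_{i+1} − x_{i+1}·y_i), indices taken mod 8.
A_1→A_2: (9)(9) − (10)(1) = 71
A_2→A_3: (10)(9) − (1)(9) = 81
A_3→A_4: (1)(8) − (-2)(9) = 26
A_4→A_5: (-2)(-6) − (-8)(8) = 76
A_5→A_6: (-8)(-8) − (-9)(-6) = 10
A_6→A_7: (-9)(-8) − (-2)(-8) = 56
A_7→A_8: (-2)(-9) − (7)(-8) = 74
A_8→A_1: (7)(1) − (9)(-9) = 88
Σ = 482
Area = |Σ|/2 = 241.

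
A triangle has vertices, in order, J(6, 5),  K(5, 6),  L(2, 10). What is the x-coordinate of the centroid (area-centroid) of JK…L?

Apply the shoelace formula. First the cross-terms c_i = x_i·y_{i+1} − x_{i+1}·y_i:
  11, 38, -50  ⇒  2A = -1, A = -0.5.
Then Σ (x_i + x_{i+1})·c_i = -13, so x̄ = -13 / (6·(-0.5)) = 13/3.

13/3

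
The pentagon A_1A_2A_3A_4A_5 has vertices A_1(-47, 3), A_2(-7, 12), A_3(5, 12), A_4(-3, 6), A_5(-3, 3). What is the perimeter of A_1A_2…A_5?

|A_1A_2| = √((40)² + (9)²) = √1681 = 41
|A_2A_3| = √((12)² + (0)²) = √144 = 12
|A_3A_4| = √((-8)² + (-6)²) = √100 = 10
|A_4A_5| = √((0)² + (-3)²) = √9 = 3
|A_5A_1| = √((-44)² + (0)²) = √1936 = 44
Perimeter = 41 + 12 + 10 + 3 + 44 = 110.

110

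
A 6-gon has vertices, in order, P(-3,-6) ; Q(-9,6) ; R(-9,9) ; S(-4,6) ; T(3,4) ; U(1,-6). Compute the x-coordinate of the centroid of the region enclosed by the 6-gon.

-526/197

Apply the surveyor's formula. First the cross-terms c_i = x_i·y_{i+1} − x_{i+1}·y_i:
  -72, -27, -18, -34, -22, -24  ⇒  2A = -197, A = -98.5.
Then Σ (x_i + x_{i+1})·c_i = 1578, so x̄ = 1578 / (6·(-98.5)) = -526/197.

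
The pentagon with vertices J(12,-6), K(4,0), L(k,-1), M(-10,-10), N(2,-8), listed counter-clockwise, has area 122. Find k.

The doubled signed area Σ (x_i y_{i+1} − x_{i+1} y_i) is linear in k.
With k=0 it equals 194; the coefficient of k is -10 (from the two edges through L).
So -10·k + 194 = 2·122 = 244 ⇒ k = -5.

-5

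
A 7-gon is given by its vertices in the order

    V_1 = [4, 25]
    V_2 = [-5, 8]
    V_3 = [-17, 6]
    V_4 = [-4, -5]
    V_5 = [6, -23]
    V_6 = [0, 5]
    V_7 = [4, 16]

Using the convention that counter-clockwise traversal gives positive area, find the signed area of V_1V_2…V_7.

Apply Gauss's area formula: 2A = Σ (x_i·y_{i+1} − x_{i+1}·y_i), indices taken mod 7.
Cross-terms: 157, 106, 109, 122, 30, -20, 36  ⇒  Σ = 540
Signed area = Σ/2 = 270 (positive ⇒ counter-clockwise traversal).

270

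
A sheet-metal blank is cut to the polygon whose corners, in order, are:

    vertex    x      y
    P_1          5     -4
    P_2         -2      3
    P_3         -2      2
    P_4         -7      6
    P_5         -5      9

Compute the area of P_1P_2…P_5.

Cross-terms: 7, 2, 2, -33, -25  ⇒  Σ = -47
Area = |Σ|/2 = 23.5.

23.5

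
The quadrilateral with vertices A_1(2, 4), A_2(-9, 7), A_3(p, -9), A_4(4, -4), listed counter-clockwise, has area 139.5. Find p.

-8

The doubled signed area Σ (x_i y_{i+1} − x_{i+1} y_i) is linear in p.
With p=0 it equals 191; the coefficient of p is -11 (from the two edges through A_3).
So -11·p + 191 = 2·139.5 = 279 ⇒ p = -8.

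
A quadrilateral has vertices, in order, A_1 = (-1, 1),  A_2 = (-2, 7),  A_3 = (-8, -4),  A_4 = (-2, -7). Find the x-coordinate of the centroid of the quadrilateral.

-11/3

Apply Gauss's area formula. First the cross-terms c_i = x_i·y_{i+1} − x_{i+1}·y_i:
  -5, 64, 48, -9  ⇒  2A = 98, A = 49.
Then Σ (x_i + x_{i+1})·c_i = -1078, so x̄ = -1078 / (6·49) = -11/3.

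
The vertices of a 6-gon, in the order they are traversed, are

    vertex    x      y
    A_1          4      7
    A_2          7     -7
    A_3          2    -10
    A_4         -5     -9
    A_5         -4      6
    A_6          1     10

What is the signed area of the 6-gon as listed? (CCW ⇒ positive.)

-173

Σ = (-77) + (-56) + (-68) + (-66) + (-46) + (-33) = -346
Signed area = Σ/2 = -173 (negative ⇒ clockwise traversal).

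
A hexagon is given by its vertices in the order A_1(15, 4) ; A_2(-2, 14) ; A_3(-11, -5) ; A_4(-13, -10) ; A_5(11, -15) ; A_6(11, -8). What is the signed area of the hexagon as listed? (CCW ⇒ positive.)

Apply the shoelace formula: 2A = Σ (x_i·y_{i+1} − x_{i+1}·y_i), indices taken mod 6.
Cross-terms: 218, 164, 45, 305, 77, 164  ⇒  Σ = 973
Signed area = Σ/2 = 486.5 (positive ⇒ counter-clockwise traversal).

486.5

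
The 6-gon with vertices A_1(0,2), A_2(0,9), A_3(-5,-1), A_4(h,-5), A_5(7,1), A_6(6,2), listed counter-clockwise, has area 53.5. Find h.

-9

The doubled signed area Σ (x_i y_{i+1} − x_{i+1} y_i) is linear in h.
With h=0 it equals 125; the coefficient of h is 2 (from the two edges through A_4).
So 2·h + 125 = 2·53.5 = 107 ⇒ h = -9.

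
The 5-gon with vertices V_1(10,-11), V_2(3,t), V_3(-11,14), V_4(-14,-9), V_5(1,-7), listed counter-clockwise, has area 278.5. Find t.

1

Write out the shoelace sum; only the two edges meeting at V_2 involve t:
2·Area = [(10·t − 3·(-11)) + (3·14 − (-11)·t)] + 461
       = 21·t + 536 = 557
⇒ t = 1.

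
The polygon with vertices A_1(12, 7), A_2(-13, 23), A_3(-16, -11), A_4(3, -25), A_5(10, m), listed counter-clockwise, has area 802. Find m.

Write out the shoelace sum; only the two edges meeting at A_5 involve m:
2·Area = [(3·m − 10·(-25)) + (10·7 − 12·m)] + 1311
       = -9·m + 1631 = 1604
⇒ m = 3.

3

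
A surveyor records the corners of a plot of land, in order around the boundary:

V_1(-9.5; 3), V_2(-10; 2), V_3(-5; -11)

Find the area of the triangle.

5.75

Apply the shoelace (surveyor's) formula: 2A = Σ (x_i·y_{i+1} − x_{i+1}·y_i), indices taken mod 3.
Σ = (11) + (120) + (-119.5) = 11.5
Area = |Σ|/2 = 5.75.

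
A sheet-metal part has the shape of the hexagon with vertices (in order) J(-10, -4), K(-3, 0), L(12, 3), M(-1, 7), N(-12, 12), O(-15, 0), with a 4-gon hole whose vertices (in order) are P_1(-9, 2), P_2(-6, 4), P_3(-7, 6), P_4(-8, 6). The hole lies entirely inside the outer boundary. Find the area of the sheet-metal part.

183

Outer boundary:
Apply the surveyor's formula: 2A = Σ (x_i·y_{i+1} − x_{i+1}·y_i), indices taken mod 6.
J→K: (-10)(0) − (-3)(-4) = -12
K→L: (-3)(3) − (12)(0) = -9
L→M: (12)(7) − (-1)(3) = 87
M→N: (-1)(12) − (-12)(7) = 72
N→O: (-12)(0) − (-15)(12) = 180
O→J: (-15)(-4) − (-10)(0) = 60
Σ = 378
Area = |Σ|/2 = 189.
Hole:
P_1→P_2: (-9)(4) − (-6)(2) = -24
P_2→P_3: (-6)(6) − (-7)(4) = -8
P_3→P_4: (-7)(6) − (-8)(6) = 6
P_4→P_1: (-8)(2) − (-9)(6) = 38
Σ = 12
Area = |Σ|/2 = 6.
Net area = 189 − 6 = 183.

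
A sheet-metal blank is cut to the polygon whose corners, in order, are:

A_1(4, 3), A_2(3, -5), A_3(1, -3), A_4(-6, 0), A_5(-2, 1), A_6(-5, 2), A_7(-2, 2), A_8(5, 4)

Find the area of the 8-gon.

40.5

Apply the shoelace formula: 2A = Σ (x_i·y_{i+1} − x_{i+1}·y_i), indices taken mod 8.
Cross-terms: -29, -4, -18, -6, 1, -6, -18, -1  ⇒  Σ = -81
Area = |Σ|/2 = 40.5.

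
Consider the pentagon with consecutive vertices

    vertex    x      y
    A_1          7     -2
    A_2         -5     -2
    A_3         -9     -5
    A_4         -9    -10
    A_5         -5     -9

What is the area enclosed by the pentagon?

66

Apply the surveyor's formula: 2A = Σ (x_i·y_{i+1} − x_{i+1}·y_i), indices taken mod 5.
Σ = (-24) + (7) + (45) + (31) + (73) = 132
Area = |Σ|/2 = 66.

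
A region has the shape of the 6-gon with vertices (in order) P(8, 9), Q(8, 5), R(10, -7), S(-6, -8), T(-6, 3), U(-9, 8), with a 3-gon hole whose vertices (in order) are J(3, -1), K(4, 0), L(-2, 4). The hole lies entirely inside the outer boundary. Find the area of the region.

241

Outer boundary:
Cross-terms: -32, -106, -122, -66, -21, -145  ⇒  Σ = -492
Area = |Σ|/2 = 246.
Hole:
Apply the shoelace (surveyor's) formula: 2A = Σ (x_i·y_{i+1} − x_{i+1}·y_i), indices taken mod 3.
J→K: (3)(0) − (4)(-1) = 4
K→L: (4)(4) − (-2)(0) = 16
L→J: (-2)(-1) − (3)(4) = -10
Σ = 10
Area = |Σ|/2 = 5.
Net area = 246 − 5 = 241.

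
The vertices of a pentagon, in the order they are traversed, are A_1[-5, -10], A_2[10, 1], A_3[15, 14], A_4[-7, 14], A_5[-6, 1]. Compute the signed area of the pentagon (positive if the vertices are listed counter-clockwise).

335

Apply the shoelace (surveyor's) formula: 2A = Σ (x_i·y_{i+1} − x_{i+1}·y_i), indices taken mod 5.
Cross-terms: 95, 125, 308, 77, 65  ⇒  Σ = 670
Signed area = Σ/2 = 335 (positive ⇒ counter-clockwise traversal).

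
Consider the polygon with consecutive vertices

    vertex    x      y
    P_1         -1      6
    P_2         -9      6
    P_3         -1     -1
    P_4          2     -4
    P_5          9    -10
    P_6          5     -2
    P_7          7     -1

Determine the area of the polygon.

83.5

Apply the shoelace formula: 2A = Σ (x_i·y_{i+1} − x_{i+1}·y_i), indices taken mod 7.
Σ = (48) + (15) + (6) + (16) + (32) + (9) + (41) = 167
Area = |Σ|/2 = 83.5.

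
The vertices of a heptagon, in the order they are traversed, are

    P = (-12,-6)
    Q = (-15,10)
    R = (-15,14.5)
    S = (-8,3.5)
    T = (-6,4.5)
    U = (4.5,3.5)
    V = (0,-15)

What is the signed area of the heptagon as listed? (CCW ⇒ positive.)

Apply the shoelace formula: 2A = Σ (x_i·y_{i+1} − x_{i+1}·y_i), indices taken mod 7.
P→Q: (-12)(10) − (-15)(-6) = -210
Q→R: (-15)(14.5) − (-15)(10) = -67.5
R→S: (-15)(3.5) − (-8)(14.5) = 63.5
S→T: (-8)(4.5) − (-6)(3.5) = -15
T→U: (-6)(3.5) − (4.5)(4.5) = -41.25
U→V: (4.5)(-15) − (0)(3.5) = -67.5
V→P: (0)(-6) − (-12)(-15) = -180
Σ = -517.75
Signed area = Σ/2 = -258.875 (negative ⇒ clockwise traversal).

-258.875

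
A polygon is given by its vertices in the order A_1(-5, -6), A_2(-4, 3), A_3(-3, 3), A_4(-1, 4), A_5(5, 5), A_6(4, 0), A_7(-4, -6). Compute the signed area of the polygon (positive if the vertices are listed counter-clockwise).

Apply the shoelace (surveyor's) formula: 2A = Σ (x_i·y_{i+1} − x_{i+1}·y_i), indices taken mod 7.
A_1→A_2: (-5)(3) − (-4)(-6) = -39
A_2→A_3: (-4)(3) − (-3)(3) = -3
A_3→A_4: (-3)(4) − (-1)(3) = -9
A_4→A_5: (-1)(5) − (5)(4) = -25
A_5→A_6: (5)(0) − (4)(5) = -20
A_6→A_7: (4)(-6) − (-4)(0) = -24
A_7→A_1: (-4)(-6) − (-5)(-6) = -6
Σ = -126
Signed area = Σ/2 = -63 (negative ⇒ clockwise traversal).

-63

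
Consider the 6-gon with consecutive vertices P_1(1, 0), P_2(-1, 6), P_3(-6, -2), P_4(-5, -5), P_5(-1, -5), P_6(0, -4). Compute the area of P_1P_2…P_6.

46

Cross-terms: 6, 38, 20, 20, 4, 4  ⇒  Σ = 92
Area = |Σ|/2 = 46.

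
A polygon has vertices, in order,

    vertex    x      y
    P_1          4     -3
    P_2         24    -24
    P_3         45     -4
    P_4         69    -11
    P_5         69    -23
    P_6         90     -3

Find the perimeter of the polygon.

210

|P_1P_2| = √((20)² + (-21)²) = √841 = 29
|P_2P_3| = √((21)² + (20)²) = √841 = 29
|P_3P_4| = √((24)² + (-7)²) = √625 = 25
|P_4P_5| = √((0)² + (-12)²) = √144 = 12
|P_5P_6| = √((21)² + (20)²) = √841 = 29
|P_6P_1| = √((-86)² + (0)²) = √7396 = 86
Perimeter = 29 + 29 + 25 + 12 + 29 + 86 = 210.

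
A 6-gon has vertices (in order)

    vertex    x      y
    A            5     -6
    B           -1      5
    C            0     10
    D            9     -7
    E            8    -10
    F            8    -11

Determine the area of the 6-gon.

58

Σ = (19) + (-10) + (-90) + (-34) + (-8) + (7) = -116
Area = |Σ|/2 = 58.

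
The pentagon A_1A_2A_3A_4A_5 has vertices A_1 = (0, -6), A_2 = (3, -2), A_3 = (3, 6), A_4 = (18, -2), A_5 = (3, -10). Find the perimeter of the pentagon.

52

|A_1A_2| = √((3)² + (4)²) = √25 = 5
|A_2A_3| = √((0)² + (8)²) = √64 = 8
|A_3A_4| = √((15)² + (-8)²) = √289 = 17
|A_4A_5| = √((-15)² + (-8)²) = √289 = 17
|A_5A_1| = √((-3)² + (4)²) = √25 = 5
Perimeter = 5 + 8 + 17 + 17 + 5 = 52.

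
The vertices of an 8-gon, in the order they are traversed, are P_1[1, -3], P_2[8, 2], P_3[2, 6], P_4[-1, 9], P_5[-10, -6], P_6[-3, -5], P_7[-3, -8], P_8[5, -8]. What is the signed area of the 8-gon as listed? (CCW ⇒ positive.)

Apply the shoelace formula: 2A = Σ (x_i·y_{i+1} − x_{i+1}·y_i), indices taken mod 8.
Σ = (26) + (44) + (24) + (96) + (32) + (9) + (64) + (-7) = 288
Signed area = Σ/2 = 144 (positive ⇒ counter-clockwise traversal).

144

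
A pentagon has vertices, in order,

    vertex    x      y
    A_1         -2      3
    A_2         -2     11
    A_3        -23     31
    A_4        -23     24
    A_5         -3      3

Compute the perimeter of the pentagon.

|A_1A_2| = √((0)² + (8)²) = √64 = 8
|A_2A_3| = √((-21)² + (20)²) = √841 = 29
|A_3A_4| = √((0)² + (-7)²) = √49 = 7
|A_4A_5| = √((20)² + (-21)²) = √841 = 29
|A_5A_1| = √((1)² + (0)²) = √1 = 1
Perimeter = 8 + 29 + 7 + 29 + 1 = 74.

74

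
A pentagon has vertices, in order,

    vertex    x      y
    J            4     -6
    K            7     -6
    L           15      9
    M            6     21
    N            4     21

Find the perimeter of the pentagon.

|JK| = √((3)² + (0)²) = √9 = 3
|KL| = √((8)² + (15)²) = √289 = 17
|LM| = √((-9)² + (12)²) = √225 = 15
|MN| = √((-2)² + (0)²) = √4 = 2
|NJ| = √((0)² + (-27)²) = √729 = 27
Perimeter = 3 + 17 + 15 + 2 + 27 = 64.

64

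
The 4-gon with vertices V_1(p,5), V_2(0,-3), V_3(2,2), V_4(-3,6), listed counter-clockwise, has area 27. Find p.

Write out the shoelace sum; only the two edges meeting at V_1 involve p:
2·Area = [((-3)·5 − p·6) + (p·(-3) − 0·5)] + 24
       = -9·p + 9 = 54
⇒ p = -5.

-5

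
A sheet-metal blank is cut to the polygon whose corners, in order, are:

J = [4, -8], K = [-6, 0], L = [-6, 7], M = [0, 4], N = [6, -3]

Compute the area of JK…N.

87

Apply the shoelace formula: 2A = Σ (x_i·y_{i+1} − x_{i+1}·y_i), indices taken mod 5.
Cross-terms: -48, -42, -24, -24, -36  ⇒  Σ = -174
Area = |Σ|/2 = 87.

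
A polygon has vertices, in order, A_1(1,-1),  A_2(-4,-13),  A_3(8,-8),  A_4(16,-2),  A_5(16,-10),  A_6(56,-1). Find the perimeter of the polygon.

140

|A_1A_2| = √((-5)² + (-12)²) = √169 = 13
|A_2A_3| = √((12)² + (5)²) = √169 = 13
|A_3A_4| = √((8)² + (6)²) = √100 = 10
|A_4A_5| = √((0)² + (-8)²) = √64 = 8
|A_5A_6| = √((40)² + (9)²) = √1681 = 41
|A_6A_1| = √((-55)² + (0)²) = √3025 = 55
Perimeter = 13 + 13 + 10 + 8 + 41 + 55 = 140.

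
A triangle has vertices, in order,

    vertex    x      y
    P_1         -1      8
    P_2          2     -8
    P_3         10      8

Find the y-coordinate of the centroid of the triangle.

8/3

Apply Gauss's area formula. First the cross-terms c_i = x_i·y_{i+1} − x_{i+1}·y_i:
  -8, 96, 88  ⇒  2A = 176, A = 88.
Then Σ (y_i + y_{i+1})·c_i = 1408, so ȳ = 1408 / (6·88) = 8/3.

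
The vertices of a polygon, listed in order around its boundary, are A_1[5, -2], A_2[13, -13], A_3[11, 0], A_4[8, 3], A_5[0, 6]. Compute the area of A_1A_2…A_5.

77.5

Apply the surveyor's formula: 2A = Σ (x_i·y_{i+1} − x_{i+1}·y_i), indices taken mod 5.
Cross-terms: -39, 143, 33, 48, -30  ⇒  Σ = 155
Area = |Σ|/2 = 77.5.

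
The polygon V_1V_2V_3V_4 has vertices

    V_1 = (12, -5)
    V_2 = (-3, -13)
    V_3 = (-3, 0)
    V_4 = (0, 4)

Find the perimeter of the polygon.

50

|V_1V_2| = √((-15)² + (-8)²) = √289 = 17
|V_2V_3| = √((0)² + (13)²) = √169 = 13
|V_3V_4| = √((3)² + (4)²) = √25 = 5
|V_4V_1| = √((12)² + (-9)²) = √225 = 15
Perimeter = 17 + 13 + 5 + 15 = 50.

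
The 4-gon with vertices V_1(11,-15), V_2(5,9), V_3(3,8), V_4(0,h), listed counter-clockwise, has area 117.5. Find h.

-6

The doubled signed area Σ (x_i y_{i+1} − x_{i+1} y_i) is linear in h.
With h=0 it equals 187; the coefficient of h is -8 (from the two edges through V_4).
So -8·h + 187 = 2·117.5 = 235 ⇒ h = -6.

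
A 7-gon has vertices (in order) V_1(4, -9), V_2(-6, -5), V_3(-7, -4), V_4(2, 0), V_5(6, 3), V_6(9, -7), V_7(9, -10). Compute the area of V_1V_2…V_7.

Apply Gauss's area formula: 2A = Σ (x_i·y_{i+1} − x_{i+1}·y_i), indices taken mod 7.
Σ = (-74) + (-11) + (8) + (6) + (-69) + (-27) + (-41) = -208
Area = |Σ|/2 = 104.

104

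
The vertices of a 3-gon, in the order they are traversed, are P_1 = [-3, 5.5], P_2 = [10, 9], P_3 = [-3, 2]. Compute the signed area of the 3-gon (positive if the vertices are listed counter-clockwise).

-22.75

Σ = (-82) + (47) + (-10.5) = -45.5
Signed area = Σ/2 = -22.75 (negative ⇒ clockwise traversal).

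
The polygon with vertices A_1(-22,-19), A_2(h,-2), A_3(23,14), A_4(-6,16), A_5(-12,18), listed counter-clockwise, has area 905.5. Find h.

17

Write out the shoelace sum; only the two edges meeting at A_2 involve h:
2·Area = [((-22)·(-2) − h·(-19)) + (h·14 − 23·(-2))] + 1160
       = 33·h + 1250 = 1811
⇒ h = 17.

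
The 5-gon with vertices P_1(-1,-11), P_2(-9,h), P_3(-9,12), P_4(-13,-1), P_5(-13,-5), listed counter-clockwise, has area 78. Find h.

The doubled signed area Σ (x_i y_{i+1} − x_{i+1} y_i) is linear in h.
With h=0 it equals 148; the coefficient of h is 8 (from the two edges through P_2).
So 8·h + 148 = 2·78 = 156 ⇒ h = 1.

1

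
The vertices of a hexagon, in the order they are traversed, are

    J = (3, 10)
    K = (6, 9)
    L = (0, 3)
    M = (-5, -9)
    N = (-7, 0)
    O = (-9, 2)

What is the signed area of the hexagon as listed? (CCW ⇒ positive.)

-86.5

Apply the shoelace (surveyor's) formula: 2A = Σ (x_i·y_{i+1} − x_{i+1}·y_i), indices taken mod 6.
Σ = (-33) + (18) + (15) + (-63) + (-14) + (-96) = -173
Signed area = Σ/2 = -86.5 (negative ⇒ clockwise traversal).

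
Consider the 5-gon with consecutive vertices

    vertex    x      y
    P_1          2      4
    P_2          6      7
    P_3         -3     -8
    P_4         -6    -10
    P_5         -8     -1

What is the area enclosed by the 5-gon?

79.5

Apply the shoelace formula: 2A = Σ (x_i·y_{i+1} − x_{i+1}·y_i), indices taken mod 5.
P_1→P_2: (2)(7) − (6)(4) = -10
P_2→P_3: (6)(-8) − (-3)(7) = -27
P_3→P_4: (-3)(-10) − (-6)(-8) = -18
P_4→P_5: (-6)(-1) − (-8)(-10) = -74
P_5→P_1: (-8)(4) − (2)(-1) = -30
Σ = -159
Area = |Σ|/2 = 79.5.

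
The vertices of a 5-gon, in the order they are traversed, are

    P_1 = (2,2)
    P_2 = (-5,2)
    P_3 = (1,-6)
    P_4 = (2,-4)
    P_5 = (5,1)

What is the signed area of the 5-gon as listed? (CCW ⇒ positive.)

Σ = (14) + (28) + (8) + (22) + (8) = 80
Signed area = Σ/2 = 40 (positive ⇒ counter-clockwise traversal).

40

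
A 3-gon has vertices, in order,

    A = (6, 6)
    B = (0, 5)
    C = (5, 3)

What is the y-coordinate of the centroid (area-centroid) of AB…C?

Apply Gauss's area formula. First the cross-terms c_i = x_i·y_{i+1} − x_{i+1}·y_i:
  30, -25, 12  ⇒  2A = 17, A = 8.5.
Then Σ (y_i + y_{i+1})·c_i = 238, so ȳ = 238 / (6·8.5) = 14/3.

14/3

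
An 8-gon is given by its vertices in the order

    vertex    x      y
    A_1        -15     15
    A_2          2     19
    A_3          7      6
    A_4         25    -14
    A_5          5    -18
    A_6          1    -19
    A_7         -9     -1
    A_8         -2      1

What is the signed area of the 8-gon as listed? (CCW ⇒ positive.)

-669.5

Apply Gauss's area formula: 2A = Σ (x_i·y_{i+1} − x_{i+1}·y_i), indices taken mod 8.
Σ = (-315) + (-121) + (-248) + (-380) + (-77) + (-172) + (-11) + (-15) = -1339
Signed area = Σ/2 = -669.5 (negative ⇒ clockwise traversal).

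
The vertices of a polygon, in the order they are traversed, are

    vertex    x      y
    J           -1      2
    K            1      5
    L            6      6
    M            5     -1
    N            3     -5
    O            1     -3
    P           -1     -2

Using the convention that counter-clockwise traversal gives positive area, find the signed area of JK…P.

-51

Σ = (-7) + (-24) + (-36) + (-22) + (-4) + (-5) + (-4) = -102
Signed area = Σ/2 = -51 (negative ⇒ clockwise traversal).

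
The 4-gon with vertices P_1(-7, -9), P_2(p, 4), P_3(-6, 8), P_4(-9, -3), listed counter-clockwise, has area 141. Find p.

8

Write out the shoelace sum; only the two edges meeting at P_2 involve p:
2·Area = [((-7)·4 − p·(-9)) + (p·8 − (-6)·4)] + 150
       = 17·p + 146 = 282
⇒ p = 8.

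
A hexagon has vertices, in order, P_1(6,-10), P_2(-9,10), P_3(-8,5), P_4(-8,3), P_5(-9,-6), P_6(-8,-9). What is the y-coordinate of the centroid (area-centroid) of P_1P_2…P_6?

-871/263

Apply the shoelace (surveyor's) formula. First the cross-terms c_i = x_i·y_{i+1} − x_{i+1}·y_i:
  -30, 35, 16, 75, 33, 134  ⇒  2A = 263, A = 131.5.
Then Σ (y_i + y_{i+1})·c_i = -2613, so ȳ = -2613 / (6·131.5) = -871/263.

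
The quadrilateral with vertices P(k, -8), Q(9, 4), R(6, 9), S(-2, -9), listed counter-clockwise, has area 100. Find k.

The doubled signed area Σ (x_i y_{i+1} − x_{i+1} y_i) is linear in k.
With k=0 it equals 109; the coefficient of k is 13 (from the two edges through P).
So 13·k + 109 = 2·100 = 200 ⇒ k = 7.

7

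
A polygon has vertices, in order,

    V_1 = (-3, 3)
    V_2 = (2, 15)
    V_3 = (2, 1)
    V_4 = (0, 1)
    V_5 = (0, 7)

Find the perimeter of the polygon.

|V_1V_2| = √((5)² + (12)²) = √169 = 13
|V_2V_3| = √((0)² + (-14)²) = √196 = 14
|V_3V_4| = √((-2)² + (0)²) = √4 = 2
|V_4V_5| = √((0)² + (6)²) = √36 = 6
|V_5V_1| = √((-3)² + (-4)²) = √25 = 5
Perimeter = 13 + 14 + 2 + 6 + 5 = 40.

40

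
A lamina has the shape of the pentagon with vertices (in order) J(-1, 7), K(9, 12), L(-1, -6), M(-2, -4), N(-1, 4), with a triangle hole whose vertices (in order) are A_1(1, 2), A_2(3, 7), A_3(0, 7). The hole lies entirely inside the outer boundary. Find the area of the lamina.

Outer boundary:
Apply the shoelace (surveyor's) formula: 2A = Σ (x_i·y_{i+1} − x_{i+1}·y_i), indices taken mod 5.
J→K: (-1)(12) − (9)(7) = -75
K→L: (9)(-6) − (-1)(12) = -42
L→M: (-1)(-4) − (-2)(-6) = -8
M→N: (-2)(4) − (-1)(-4) = -12
N→J: (-1)(7) − (-1)(4) = -3
Σ = -140
Area = |Σ|/2 = 70.
Hole:
Apply the surveyor's formula: 2A = Σ (x_i·y_{i+1} − x_{i+1}·y_i), indices taken mod 3.
Cross-terms: 1, 21, -7  ⇒  Σ = 15
Area = |Σ|/2 = 7.5.
Net area = 70 − 7.5 = 62.5.

62.5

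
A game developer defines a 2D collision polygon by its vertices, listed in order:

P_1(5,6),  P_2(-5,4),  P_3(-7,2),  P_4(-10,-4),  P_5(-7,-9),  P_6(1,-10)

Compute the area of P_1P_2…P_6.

156.5

Apply the shoelace formula: 2A = Σ (x_i·y_{i+1} − x_{i+1}·y_i), indices taken mod 6.
Σ = (50) + (18) + (48) + (62) + (79) + (56) = 313
Area = |Σ|/2 = 156.5.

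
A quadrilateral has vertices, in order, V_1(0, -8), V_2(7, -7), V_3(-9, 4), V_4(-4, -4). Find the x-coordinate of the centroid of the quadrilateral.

-38/35

Apply the shoelace formula. First the cross-terms c_i = x_i·y_{i+1} − x_{i+1}·y_i:
  56, -35, 52, 32  ⇒  2A = 105, A = 52.5.
Then Σ (x_i + x_{i+1})·c_i = -342, so x̄ = -342 / (6·52.5) = -38/35.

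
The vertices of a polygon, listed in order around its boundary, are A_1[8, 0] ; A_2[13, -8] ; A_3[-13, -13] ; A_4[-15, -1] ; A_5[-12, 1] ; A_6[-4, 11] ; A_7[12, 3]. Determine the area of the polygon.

421

Apply Gauss's area formula: 2A = Σ (x_i·y_{i+1} − x_{i+1}·y_i), indices taken mod 7.
A_1→A_2: (8)(-8) − (13)(0) = -64
A_2→A_3: (13)(-13) − (-13)(-8) = -273
A_3→A_4: (-13)(-1) − (-15)(-13) = -182
A_4→A_5: (-15)(1) − (-12)(-1) = -27
A_5→A_6: (-12)(11) − (-4)(1) = -128
A_6→A_7: (-4)(3) − (12)(11) = -144
A_7→A_1: (12)(0) − (8)(3) = -24
Σ = -842
Area = |Σ|/2 = 421.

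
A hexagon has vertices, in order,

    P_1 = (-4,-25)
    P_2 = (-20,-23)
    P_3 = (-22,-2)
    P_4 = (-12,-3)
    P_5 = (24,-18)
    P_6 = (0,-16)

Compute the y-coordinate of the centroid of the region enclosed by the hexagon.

-847/62

Apply Gauss's area formula. First the cross-terms c_i = x_i·y_{i+1} − x_{i+1}·y_i:
  -408, -466, 42, 288, -384, -64  ⇒  2A = -992, A = -496.
Then Σ (y_i + y_{i+1})·c_i = 40656, so ȳ = 40656 / (6·(-496)) = -847/62.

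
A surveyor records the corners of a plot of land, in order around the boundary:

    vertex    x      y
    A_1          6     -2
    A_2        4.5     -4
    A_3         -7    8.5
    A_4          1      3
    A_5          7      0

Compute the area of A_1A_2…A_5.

Σ = (-15) + (10.25) + (-29.5) + (-21) + (-14) = -69.25
Area = |Σ|/2 = 34.625.

34.625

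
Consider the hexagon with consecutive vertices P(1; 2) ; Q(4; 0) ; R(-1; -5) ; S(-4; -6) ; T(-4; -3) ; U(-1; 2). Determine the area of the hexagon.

Apply Gauss's area formula: 2A = Σ (x_i·y_{i+1} − x_{i+1}·y_i), indices taken mod 6.
Σ = (-8) + (-20) + (-14) + (-12) + (-11) + (-4) = -69
Area = |Σ|/2 = 34.5.

34.5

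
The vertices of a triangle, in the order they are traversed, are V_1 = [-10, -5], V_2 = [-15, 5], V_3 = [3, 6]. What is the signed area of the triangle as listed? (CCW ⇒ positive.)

Apply the shoelace formula: 2A = Σ (x_i·y_{i+1} − x_{i+1}·y_i), indices taken mod 3.
Σ = (-125) + (-105) + (45) = -185
Signed area = Σ/2 = -92.5 (negative ⇒ clockwise traversal).

-92.5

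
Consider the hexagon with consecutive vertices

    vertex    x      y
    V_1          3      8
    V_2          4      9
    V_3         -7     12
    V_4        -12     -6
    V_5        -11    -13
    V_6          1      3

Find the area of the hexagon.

180.5

Σ = (-5) + (111) + (186) + (90) + (-20) + (-1) = 361
Area = |Σ|/2 = 180.5.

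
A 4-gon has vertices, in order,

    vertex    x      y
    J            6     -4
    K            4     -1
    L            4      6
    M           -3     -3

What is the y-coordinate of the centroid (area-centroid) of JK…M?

Apply the shoelace (surveyor's) formula. First the cross-terms c_i = x_i·y_{i+1} − x_{i+1}·y_i:
  10, 28, 6, 30  ⇒  2A = 74, A = 37.
Then Σ (y_i + y_{i+1})·c_i = -102, so ȳ = -102 / (6·37) = -17/37.

-17/37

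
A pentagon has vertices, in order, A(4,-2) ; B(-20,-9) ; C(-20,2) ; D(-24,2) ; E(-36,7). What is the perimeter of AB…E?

94

|AB| = √((-24)² + (-7)²) = √625 = 25
|BC| = √((0)² + (11)²) = √121 = 11
|CD| = √((-4)² + (0)²) = √16 = 4
|DE| = √((-12)² + (5)²) = √169 = 13
|EA| = √((40)² + (-9)²) = √1681 = 41
Perimeter = 25 + 11 + 4 + 13 + 41 = 94.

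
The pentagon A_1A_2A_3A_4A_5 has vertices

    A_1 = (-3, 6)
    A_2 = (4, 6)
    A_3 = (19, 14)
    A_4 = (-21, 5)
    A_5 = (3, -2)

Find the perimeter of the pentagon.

|A_1A_2| = √((7)² + (0)²) = √49 = 7
|A_2A_3| = √((15)² + (8)²) = √289 = 17
|A_3A_4| = √((-40)² + (-9)²) = √1681 = 41
|A_4A_5| = √((24)² + (-7)²) = √625 = 25
|A_5A_1| = √((-6)² + (8)²) = √100 = 10
Perimeter = 7 + 17 + 41 + 25 + 10 = 100.

100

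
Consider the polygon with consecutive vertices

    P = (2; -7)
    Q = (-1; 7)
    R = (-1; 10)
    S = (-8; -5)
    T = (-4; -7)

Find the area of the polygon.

83.5

Apply Gauss's area formula: 2A = Σ (x_i·y_{i+1} − x_{i+1}·y_i), indices taken mod 5.
P→Q: (2)(7) − (-1)(-7) = 7
Q→R: (-1)(10) − (-1)(7) = -3
R→S: (-1)(-5) − (-8)(10) = 85
S→T: (-8)(-7) − (-4)(-5) = 36
T→P: (-4)(-7) − (2)(-7) = 42
Σ = 167
Area = |Σ|/2 = 83.5.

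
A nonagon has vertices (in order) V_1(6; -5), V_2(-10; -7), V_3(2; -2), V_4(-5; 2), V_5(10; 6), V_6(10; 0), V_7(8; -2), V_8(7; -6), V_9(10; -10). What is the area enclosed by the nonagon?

114

Σ = (-92) + (34) + (-6) + (-50) + (-60) + (-20) + (-34) + (-10) + (10) = -228
Area = |Σ|/2 = 114.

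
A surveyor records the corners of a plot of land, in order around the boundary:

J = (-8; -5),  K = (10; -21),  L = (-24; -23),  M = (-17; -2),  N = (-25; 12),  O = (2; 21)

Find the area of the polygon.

752

Σ = (218) + (-734) + (-343) + (-254) + (-549) + (158) = -1504
Area = |Σ|/2 = 752.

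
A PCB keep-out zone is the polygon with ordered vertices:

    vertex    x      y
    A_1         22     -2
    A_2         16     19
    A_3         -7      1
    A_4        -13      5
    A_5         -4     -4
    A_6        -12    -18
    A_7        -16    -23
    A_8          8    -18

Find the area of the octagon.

756.5

Cross-terms: 450, 149, -22, 72, 24, -12, 472, 380  ⇒  Σ = 1513
Area = |Σ|/2 = 756.5.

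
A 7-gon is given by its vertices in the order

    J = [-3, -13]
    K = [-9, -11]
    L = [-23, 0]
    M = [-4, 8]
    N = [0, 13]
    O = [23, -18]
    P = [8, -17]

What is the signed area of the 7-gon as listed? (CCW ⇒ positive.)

-637

Apply the surveyor's formula: 2A = Σ (x_i·y_{i+1} − x_{i+1}·y_i), indices taken mod 7.
J→K: (-3)(-11) − (-9)(-13) = -84
K→L: (-9)(0) − (-23)(-11) = -253
L→M: (-23)(8) − (-4)(0) = -184
M→N: (-4)(13) − (0)(8) = -52
N→O: (0)(-18) − (23)(13) = -299
O→P: (23)(-17) − (8)(-18) = -247
P→J: (8)(-13) − (-3)(-17) = -155
Σ = -1274
Signed area = Σ/2 = -637 (negative ⇒ clockwise traversal).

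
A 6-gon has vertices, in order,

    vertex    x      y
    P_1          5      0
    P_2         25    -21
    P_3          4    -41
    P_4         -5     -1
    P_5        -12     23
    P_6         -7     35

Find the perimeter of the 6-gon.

174

|P_1P_2| = √((20)² + (-21)²) = √841 = 29
|P_2P_3| = √((-21)² + (-20)²) = √841 = 29
|P_3P_4| = √((-9)² + (40)²) = √1681 = 41
|P_4P_5| = √((-7)² + (24)²) = √625 = 25
|P_5P_6| = √((5)² + (12)²) = √169 = 13
|P_6P_1| = √((12)² + (-35)²) = √1369 = 37
Perimeter = 29 + 29 + 41 + 25 + 13 + 37 = 174.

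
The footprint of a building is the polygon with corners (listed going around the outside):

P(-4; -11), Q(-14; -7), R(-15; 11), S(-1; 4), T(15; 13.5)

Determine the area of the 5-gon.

309.25

P→Q: (-4)(-7) − (-14)(-11) = -126
Q→R: (-14)(11) − (-15)(-7) = -259
R→S: (-15)(4) − (-1)(11) = -49
S→T: (-1)(13.5) − (15)(4) = -73.5
T→P: (15)(-11) − (-4)(13.5) = -111
Σ = -618.5
Area = |Σ|/2 = 309.25.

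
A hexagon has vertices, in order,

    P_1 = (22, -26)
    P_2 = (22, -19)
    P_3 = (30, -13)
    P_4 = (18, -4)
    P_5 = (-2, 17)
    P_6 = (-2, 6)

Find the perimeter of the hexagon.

112

|P_1P_2| = √((0)² + (7)²) = √49 = 7
|P_2P_3| = √((8)² + (6)²) = √100 = 10
|P_3P_4| = √((-12)² + (9)²) = √225 = 15
|P_4P_5| = √((-20)² + (21)²) = √841 = 29
|P_5P_6| = √((0)² + (-11)²) = √121 = 11
|P_6P_1| = √((24)² + (-32)²) = √1600 = 40
Perimeter = 7 + 10 + 15 + 29 + 11 + 40 = 112.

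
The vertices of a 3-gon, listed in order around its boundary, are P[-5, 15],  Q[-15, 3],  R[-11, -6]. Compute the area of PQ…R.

69

Apply Gauss's area formula: 2A = Σ (x_i·y_{i+1} − x_{i+1}·y_i), indices taken mod 3.
Cross-terms: 210, 123, -195  ⇒  Σ = 138
Area = |Σ|/2 = 69.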